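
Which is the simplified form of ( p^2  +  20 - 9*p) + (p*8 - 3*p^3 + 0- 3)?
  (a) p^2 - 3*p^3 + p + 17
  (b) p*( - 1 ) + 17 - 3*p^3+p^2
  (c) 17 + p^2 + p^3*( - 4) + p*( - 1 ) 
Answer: b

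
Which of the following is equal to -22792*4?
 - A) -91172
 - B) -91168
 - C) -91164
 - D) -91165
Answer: B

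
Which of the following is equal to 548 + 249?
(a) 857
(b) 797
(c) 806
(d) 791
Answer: b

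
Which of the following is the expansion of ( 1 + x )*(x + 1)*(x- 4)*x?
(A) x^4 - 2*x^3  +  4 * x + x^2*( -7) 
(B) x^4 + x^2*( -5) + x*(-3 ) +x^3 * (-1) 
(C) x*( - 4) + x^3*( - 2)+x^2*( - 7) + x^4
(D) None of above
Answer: C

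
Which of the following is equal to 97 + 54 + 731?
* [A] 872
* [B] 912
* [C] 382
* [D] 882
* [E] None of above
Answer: D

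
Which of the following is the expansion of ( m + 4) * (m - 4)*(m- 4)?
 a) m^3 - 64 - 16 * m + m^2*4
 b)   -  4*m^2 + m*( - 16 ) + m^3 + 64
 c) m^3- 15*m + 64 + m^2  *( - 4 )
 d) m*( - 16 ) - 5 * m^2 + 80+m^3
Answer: b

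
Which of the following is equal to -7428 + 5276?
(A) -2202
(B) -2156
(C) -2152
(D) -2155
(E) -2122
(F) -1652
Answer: C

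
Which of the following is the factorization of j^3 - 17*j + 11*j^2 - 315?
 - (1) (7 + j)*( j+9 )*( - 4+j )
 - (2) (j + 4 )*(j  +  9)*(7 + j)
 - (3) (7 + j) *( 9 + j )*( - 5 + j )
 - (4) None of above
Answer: 3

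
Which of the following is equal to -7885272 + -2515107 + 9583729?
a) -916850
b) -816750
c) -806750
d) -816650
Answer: d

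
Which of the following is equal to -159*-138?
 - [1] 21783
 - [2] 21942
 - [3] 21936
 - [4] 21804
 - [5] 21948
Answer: 2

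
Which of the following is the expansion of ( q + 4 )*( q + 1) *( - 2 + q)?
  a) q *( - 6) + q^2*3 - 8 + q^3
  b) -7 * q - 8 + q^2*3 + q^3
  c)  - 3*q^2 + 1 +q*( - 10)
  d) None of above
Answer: a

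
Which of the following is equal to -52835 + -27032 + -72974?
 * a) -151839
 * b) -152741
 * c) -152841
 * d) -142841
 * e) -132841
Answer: c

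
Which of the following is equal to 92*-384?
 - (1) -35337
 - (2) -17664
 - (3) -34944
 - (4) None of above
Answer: 4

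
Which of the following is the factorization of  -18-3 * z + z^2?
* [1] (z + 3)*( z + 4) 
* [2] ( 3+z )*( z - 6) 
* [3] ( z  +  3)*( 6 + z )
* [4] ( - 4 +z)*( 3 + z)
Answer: 2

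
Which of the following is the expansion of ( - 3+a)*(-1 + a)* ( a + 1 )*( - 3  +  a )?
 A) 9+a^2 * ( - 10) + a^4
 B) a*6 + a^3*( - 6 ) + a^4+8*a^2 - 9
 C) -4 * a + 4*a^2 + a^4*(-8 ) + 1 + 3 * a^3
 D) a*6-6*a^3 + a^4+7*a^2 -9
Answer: B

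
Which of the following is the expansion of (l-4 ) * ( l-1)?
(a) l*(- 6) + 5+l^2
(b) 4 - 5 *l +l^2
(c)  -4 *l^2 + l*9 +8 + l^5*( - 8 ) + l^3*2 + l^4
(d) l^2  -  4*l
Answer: b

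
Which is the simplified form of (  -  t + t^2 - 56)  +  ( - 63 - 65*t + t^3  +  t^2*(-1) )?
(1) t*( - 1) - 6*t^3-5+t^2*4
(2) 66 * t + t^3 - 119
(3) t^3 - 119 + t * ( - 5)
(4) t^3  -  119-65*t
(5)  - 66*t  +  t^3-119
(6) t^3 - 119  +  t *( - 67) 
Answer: 5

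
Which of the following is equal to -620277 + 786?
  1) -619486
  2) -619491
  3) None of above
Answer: 2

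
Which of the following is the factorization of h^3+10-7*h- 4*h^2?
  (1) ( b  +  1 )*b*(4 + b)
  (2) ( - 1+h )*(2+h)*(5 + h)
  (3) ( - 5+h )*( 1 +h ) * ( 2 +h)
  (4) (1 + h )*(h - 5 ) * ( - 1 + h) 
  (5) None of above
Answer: 5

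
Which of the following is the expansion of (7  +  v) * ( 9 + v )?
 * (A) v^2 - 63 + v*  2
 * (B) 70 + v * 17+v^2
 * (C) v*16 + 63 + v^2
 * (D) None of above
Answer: C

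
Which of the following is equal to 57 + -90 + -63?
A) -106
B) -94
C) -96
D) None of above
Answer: C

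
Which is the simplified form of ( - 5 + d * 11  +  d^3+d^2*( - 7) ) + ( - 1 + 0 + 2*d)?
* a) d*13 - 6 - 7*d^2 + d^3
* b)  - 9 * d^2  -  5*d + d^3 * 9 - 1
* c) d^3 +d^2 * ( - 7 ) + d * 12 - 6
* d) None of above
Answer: a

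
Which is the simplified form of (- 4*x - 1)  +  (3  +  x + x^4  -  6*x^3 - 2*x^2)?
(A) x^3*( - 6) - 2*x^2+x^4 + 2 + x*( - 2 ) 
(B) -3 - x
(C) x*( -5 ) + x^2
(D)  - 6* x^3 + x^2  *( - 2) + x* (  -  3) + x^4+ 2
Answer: D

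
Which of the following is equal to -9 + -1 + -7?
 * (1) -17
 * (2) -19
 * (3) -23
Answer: 1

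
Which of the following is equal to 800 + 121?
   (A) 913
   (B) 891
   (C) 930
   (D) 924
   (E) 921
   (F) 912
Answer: E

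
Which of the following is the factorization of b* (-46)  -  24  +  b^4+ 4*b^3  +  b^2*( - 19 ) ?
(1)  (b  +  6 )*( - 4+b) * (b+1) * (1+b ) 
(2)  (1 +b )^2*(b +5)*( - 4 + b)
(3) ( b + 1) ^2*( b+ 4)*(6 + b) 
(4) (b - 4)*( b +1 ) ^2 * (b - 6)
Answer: 1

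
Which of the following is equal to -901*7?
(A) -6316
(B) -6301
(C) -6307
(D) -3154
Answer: C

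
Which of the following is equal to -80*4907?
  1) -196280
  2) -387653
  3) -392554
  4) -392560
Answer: 4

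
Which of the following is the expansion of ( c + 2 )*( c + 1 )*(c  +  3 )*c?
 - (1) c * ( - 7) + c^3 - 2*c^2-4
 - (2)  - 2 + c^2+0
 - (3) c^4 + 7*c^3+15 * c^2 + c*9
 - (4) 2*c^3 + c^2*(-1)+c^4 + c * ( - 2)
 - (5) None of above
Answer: 5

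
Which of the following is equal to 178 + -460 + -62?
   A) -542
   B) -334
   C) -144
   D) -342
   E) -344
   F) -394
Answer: E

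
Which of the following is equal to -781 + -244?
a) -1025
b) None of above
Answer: a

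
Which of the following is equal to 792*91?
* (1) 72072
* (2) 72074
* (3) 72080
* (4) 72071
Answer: 1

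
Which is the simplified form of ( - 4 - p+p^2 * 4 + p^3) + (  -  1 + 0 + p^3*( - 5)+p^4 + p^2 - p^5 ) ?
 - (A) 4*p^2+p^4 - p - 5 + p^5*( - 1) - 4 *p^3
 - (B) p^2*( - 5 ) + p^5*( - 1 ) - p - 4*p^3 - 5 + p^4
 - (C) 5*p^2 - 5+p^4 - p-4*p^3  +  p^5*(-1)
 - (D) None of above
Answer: C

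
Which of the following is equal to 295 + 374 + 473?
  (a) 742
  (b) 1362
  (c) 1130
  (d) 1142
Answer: d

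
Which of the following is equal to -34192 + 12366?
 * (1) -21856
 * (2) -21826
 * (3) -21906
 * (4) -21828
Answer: 2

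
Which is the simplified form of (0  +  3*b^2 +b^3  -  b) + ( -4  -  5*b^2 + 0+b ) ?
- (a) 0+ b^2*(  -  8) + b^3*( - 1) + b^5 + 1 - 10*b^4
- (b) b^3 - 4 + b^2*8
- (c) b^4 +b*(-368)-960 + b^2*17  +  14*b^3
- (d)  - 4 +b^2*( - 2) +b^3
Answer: d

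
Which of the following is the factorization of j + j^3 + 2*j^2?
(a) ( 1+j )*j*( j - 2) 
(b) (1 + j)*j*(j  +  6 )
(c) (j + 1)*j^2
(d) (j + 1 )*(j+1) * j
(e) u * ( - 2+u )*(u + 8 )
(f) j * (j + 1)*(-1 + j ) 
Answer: d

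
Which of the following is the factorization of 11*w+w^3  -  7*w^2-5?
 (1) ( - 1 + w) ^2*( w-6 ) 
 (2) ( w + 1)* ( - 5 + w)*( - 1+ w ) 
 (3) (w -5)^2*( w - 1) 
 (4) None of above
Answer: 4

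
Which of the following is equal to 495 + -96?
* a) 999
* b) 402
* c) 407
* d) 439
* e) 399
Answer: e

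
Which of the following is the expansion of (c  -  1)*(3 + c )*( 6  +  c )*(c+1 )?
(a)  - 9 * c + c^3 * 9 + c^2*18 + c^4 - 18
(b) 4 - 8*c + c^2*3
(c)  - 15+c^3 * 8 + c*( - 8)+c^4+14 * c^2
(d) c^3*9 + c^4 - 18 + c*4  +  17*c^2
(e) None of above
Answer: e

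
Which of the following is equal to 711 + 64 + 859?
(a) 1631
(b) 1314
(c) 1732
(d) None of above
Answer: d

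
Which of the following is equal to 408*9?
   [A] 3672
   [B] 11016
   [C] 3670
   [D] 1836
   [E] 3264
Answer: A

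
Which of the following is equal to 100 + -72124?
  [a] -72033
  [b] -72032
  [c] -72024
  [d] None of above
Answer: c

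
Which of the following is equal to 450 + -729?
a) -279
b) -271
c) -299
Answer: a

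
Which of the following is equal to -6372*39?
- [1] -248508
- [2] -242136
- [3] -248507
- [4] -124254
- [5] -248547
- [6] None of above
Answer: 1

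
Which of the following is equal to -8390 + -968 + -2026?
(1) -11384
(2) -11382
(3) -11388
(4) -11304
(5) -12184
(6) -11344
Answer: 1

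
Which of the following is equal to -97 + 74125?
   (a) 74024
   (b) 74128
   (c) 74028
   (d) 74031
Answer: c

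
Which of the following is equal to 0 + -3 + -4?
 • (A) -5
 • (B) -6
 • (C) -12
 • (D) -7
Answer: D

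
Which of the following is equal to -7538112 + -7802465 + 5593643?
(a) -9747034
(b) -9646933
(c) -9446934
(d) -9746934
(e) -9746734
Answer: d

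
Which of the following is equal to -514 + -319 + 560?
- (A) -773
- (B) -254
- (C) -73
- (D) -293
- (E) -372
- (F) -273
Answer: F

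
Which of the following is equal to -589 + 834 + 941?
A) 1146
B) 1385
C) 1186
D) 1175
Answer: C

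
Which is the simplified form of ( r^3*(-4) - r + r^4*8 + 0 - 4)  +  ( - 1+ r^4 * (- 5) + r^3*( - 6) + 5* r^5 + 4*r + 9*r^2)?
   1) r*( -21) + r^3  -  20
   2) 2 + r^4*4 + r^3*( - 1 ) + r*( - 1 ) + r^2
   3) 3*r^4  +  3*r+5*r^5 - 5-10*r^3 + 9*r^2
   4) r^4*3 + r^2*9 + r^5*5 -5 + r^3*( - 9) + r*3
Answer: 3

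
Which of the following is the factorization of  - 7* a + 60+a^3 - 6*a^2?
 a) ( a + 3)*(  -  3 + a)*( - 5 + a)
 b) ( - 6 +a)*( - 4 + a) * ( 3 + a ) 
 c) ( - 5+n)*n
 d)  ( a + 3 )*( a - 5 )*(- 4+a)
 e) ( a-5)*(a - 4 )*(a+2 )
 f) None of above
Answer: d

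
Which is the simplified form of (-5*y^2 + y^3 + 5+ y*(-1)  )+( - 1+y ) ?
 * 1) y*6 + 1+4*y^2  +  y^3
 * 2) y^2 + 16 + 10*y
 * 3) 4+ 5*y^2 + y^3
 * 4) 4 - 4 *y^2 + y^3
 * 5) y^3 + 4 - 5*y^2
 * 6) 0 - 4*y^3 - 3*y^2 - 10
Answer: 5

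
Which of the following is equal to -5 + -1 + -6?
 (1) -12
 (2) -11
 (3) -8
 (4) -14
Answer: 1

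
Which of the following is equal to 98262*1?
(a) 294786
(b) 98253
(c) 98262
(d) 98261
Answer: c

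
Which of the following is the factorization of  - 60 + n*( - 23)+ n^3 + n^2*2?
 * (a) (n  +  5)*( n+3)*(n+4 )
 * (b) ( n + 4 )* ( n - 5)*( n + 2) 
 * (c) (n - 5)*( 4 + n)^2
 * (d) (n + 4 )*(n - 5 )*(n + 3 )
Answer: d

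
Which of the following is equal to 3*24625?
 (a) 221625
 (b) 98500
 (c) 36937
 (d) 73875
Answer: d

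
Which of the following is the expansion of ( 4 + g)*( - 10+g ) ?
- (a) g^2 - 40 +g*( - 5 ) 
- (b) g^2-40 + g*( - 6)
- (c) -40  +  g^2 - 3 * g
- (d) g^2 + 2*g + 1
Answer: b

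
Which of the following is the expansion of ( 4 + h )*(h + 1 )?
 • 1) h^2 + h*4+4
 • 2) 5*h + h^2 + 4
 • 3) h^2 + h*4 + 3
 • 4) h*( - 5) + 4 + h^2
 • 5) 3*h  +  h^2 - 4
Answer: 2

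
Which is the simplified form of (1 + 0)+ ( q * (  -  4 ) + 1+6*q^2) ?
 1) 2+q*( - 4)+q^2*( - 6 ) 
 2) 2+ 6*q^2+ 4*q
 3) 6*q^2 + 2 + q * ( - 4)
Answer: 3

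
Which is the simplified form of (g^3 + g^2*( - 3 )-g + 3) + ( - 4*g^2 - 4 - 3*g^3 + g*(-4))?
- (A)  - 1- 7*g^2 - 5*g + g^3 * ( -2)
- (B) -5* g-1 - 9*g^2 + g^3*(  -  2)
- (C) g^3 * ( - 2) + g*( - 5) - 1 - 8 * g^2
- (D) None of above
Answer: A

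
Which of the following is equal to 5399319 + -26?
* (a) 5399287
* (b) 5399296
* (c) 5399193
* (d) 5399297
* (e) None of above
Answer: e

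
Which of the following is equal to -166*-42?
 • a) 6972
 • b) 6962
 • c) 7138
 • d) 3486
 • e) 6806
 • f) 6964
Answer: a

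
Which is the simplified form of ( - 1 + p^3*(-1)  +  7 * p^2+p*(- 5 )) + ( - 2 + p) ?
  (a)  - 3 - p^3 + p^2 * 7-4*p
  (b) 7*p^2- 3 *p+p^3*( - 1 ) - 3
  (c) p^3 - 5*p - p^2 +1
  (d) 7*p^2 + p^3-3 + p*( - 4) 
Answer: a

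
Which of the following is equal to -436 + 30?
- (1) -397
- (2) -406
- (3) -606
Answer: 2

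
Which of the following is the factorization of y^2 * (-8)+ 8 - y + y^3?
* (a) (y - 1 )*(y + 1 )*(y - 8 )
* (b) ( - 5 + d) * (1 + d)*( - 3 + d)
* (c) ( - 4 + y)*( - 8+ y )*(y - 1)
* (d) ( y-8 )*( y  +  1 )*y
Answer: a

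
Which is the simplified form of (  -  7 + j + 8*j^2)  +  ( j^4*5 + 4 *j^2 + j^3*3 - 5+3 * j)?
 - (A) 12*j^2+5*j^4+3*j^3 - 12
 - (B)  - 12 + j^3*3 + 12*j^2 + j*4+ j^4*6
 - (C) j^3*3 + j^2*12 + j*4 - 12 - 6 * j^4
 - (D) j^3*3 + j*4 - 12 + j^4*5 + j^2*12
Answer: D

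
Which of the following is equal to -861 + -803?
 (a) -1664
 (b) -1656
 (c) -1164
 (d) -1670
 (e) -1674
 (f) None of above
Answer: a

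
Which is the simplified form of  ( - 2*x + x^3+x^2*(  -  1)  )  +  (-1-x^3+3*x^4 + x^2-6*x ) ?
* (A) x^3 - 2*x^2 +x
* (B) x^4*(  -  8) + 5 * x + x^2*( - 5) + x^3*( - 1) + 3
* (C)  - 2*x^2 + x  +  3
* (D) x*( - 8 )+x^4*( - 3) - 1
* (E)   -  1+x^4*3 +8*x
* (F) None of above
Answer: F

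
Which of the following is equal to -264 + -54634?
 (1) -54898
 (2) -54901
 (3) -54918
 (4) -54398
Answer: 1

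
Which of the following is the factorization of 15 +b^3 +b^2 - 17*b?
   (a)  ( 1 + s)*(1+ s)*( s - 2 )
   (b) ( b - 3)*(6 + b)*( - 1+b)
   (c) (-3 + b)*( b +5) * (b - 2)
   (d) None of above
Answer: d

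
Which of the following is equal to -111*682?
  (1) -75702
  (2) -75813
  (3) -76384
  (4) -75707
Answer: 1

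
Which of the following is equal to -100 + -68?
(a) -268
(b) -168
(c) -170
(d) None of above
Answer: b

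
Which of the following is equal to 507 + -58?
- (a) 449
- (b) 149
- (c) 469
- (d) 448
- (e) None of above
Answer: a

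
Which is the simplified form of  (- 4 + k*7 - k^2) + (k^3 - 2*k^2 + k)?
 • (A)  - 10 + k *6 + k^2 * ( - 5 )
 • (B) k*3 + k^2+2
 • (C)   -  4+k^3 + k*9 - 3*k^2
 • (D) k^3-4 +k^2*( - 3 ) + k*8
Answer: D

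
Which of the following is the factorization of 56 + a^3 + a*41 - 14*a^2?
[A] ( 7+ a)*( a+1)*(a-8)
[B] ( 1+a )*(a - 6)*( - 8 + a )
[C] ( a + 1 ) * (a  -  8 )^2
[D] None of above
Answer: D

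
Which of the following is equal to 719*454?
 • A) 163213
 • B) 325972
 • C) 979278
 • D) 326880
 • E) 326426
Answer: E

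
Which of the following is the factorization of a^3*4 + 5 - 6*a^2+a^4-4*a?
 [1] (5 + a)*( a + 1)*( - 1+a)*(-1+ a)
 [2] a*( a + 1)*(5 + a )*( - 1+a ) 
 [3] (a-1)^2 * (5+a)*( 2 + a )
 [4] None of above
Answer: 1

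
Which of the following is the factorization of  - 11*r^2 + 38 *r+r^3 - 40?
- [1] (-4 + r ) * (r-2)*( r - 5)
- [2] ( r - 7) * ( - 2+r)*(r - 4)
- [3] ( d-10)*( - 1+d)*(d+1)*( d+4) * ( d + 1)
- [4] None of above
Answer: 1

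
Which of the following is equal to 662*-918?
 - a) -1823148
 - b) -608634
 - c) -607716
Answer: c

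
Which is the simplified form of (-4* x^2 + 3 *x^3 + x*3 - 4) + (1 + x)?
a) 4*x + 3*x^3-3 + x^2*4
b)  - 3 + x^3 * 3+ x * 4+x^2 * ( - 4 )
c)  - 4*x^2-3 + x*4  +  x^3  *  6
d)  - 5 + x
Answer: b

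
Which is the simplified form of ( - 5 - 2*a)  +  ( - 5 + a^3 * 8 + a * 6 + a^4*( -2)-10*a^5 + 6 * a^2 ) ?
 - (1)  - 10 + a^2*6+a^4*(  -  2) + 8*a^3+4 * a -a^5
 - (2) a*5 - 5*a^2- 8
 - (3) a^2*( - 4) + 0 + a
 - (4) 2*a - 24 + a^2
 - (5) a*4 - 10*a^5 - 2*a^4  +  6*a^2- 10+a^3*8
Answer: 5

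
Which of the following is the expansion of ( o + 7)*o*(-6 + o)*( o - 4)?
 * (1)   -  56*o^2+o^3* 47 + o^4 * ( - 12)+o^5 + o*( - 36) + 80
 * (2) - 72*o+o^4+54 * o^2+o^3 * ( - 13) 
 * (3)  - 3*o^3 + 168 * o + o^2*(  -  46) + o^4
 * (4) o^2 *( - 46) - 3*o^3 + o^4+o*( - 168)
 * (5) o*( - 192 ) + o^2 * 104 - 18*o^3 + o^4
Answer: 3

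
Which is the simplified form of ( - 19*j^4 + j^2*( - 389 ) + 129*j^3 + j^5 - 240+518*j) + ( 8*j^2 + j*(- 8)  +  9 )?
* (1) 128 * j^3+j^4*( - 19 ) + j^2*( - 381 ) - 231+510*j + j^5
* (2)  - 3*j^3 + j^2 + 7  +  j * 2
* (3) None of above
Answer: 3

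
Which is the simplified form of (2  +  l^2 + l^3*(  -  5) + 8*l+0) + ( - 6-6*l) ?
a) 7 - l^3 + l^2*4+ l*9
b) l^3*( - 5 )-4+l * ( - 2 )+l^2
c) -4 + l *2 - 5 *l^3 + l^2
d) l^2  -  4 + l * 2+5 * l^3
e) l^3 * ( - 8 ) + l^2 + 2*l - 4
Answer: c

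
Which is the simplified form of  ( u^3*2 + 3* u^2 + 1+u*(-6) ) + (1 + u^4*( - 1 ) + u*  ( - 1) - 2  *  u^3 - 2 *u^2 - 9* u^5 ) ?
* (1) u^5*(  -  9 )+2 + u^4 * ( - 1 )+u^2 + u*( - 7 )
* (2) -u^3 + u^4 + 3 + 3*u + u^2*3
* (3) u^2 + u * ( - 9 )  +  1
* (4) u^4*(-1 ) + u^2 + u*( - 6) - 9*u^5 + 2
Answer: 1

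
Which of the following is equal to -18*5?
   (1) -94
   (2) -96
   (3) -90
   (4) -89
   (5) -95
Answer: 3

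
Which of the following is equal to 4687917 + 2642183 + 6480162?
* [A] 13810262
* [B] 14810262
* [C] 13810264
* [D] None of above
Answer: A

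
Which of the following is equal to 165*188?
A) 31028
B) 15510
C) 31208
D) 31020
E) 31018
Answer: D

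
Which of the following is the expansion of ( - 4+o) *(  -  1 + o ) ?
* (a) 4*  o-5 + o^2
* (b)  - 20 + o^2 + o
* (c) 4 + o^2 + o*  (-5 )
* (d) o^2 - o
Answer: c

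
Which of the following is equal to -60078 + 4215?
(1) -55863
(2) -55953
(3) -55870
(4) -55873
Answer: 1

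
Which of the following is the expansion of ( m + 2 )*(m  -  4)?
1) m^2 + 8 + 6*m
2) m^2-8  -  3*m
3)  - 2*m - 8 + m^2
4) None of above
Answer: 3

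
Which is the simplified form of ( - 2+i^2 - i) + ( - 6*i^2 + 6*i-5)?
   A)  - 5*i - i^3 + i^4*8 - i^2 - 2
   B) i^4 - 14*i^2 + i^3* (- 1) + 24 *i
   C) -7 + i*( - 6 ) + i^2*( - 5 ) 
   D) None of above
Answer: D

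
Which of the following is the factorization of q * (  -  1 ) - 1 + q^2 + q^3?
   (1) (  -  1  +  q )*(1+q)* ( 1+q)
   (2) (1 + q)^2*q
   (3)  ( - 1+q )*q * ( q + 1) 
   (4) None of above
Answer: 1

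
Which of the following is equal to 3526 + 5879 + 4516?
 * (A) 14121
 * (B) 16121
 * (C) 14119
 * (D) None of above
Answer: D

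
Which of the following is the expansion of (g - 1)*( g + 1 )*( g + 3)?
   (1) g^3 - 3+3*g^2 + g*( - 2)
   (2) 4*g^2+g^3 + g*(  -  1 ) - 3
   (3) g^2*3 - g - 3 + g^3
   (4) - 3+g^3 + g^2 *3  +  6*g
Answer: 3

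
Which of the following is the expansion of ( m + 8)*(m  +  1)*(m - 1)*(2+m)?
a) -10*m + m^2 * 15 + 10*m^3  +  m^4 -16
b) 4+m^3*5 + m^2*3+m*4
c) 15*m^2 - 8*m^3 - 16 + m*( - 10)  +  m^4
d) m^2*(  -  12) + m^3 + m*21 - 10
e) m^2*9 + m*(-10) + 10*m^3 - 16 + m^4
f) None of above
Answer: a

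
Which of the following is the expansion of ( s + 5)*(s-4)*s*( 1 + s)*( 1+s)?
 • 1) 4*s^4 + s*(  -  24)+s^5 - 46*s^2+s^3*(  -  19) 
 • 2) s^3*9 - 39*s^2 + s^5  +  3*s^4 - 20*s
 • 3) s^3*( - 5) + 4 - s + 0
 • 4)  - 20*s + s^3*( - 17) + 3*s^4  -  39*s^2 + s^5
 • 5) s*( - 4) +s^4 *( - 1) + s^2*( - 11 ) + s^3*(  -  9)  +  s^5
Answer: 4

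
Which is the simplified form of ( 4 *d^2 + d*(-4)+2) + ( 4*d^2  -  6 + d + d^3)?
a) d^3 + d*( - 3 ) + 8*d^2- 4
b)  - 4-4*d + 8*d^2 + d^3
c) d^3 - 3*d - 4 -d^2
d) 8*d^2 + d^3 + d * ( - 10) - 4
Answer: a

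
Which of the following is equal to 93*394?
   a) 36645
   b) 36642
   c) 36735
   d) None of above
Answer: b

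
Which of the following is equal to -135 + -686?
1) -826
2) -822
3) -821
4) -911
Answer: 3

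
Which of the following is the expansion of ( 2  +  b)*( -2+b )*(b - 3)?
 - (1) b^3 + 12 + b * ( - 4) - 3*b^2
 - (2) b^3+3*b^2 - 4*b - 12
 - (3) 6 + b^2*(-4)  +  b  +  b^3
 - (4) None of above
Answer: 1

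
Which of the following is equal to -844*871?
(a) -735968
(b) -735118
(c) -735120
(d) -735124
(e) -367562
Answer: d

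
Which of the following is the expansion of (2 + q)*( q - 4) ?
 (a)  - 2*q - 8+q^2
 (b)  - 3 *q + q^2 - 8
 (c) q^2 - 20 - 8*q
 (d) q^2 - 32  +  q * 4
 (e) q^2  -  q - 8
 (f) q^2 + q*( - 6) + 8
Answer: a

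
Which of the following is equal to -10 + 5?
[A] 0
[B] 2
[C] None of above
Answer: C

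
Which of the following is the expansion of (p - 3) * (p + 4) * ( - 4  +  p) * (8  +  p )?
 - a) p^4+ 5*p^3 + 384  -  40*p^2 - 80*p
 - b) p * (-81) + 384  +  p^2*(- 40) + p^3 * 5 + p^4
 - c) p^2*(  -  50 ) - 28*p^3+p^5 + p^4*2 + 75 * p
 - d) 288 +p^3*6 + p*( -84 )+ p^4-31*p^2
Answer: a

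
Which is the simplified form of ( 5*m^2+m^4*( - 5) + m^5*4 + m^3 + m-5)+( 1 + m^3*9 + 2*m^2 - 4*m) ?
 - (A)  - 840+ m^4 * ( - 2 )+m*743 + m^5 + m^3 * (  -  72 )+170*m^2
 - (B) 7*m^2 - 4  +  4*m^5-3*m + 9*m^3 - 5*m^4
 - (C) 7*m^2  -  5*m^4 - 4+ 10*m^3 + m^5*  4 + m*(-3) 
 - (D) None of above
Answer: C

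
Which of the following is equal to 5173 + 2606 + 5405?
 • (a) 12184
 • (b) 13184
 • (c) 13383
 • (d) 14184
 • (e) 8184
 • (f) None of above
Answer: b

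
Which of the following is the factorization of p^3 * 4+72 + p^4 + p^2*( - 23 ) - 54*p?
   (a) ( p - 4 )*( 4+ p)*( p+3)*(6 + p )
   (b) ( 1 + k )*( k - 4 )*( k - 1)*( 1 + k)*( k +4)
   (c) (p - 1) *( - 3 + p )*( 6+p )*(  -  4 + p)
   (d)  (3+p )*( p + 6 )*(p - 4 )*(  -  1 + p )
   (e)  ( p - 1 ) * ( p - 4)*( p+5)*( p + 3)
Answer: d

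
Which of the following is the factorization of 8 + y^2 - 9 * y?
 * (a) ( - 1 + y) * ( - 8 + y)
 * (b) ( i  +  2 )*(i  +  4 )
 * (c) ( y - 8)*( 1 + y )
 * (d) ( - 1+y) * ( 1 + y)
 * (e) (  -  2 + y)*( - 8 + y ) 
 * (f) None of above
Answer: a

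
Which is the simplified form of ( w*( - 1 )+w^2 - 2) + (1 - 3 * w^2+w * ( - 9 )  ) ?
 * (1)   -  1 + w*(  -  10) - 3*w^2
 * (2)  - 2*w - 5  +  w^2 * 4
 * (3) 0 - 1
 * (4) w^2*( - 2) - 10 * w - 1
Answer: 4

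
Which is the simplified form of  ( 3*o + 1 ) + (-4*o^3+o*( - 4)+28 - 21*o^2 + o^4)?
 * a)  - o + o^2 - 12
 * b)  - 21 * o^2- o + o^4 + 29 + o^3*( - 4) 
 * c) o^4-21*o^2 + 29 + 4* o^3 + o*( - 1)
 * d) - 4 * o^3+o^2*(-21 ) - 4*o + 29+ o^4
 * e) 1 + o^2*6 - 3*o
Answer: b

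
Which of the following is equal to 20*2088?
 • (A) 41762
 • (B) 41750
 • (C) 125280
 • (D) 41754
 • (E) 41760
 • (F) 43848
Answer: E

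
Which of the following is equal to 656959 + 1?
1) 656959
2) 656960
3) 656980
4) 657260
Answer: 2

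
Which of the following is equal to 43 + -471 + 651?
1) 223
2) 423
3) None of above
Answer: 1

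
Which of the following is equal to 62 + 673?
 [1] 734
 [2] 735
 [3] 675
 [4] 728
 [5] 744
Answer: 2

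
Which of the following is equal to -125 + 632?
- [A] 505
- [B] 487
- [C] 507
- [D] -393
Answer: C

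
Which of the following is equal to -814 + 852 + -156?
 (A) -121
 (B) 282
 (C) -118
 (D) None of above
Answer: C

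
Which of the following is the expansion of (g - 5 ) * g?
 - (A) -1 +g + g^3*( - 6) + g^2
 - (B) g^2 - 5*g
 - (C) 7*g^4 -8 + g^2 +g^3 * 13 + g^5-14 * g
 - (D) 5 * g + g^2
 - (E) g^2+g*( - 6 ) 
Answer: B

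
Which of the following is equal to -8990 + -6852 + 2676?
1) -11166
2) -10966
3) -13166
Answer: 3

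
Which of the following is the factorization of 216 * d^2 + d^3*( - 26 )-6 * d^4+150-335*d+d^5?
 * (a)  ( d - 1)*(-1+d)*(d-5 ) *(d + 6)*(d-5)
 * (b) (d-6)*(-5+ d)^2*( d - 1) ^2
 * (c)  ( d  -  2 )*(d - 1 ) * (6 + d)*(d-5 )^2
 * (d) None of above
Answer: a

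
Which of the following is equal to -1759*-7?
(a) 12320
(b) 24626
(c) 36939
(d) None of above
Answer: d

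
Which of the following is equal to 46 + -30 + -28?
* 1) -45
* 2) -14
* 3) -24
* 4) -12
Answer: 4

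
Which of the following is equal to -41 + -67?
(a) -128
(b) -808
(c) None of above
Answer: c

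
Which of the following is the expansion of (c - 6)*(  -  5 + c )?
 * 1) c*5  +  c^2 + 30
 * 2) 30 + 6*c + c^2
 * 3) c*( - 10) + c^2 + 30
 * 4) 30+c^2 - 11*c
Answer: 4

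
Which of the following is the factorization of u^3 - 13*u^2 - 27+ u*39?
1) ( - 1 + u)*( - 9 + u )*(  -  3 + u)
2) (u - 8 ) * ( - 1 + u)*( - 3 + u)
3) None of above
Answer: 1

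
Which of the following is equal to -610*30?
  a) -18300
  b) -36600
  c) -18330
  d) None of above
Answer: a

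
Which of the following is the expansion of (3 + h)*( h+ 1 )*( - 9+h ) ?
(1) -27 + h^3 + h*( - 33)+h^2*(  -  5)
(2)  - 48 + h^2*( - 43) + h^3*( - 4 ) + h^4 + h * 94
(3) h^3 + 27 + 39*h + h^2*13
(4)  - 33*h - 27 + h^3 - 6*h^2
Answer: 1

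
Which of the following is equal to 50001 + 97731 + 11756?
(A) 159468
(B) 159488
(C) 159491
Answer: B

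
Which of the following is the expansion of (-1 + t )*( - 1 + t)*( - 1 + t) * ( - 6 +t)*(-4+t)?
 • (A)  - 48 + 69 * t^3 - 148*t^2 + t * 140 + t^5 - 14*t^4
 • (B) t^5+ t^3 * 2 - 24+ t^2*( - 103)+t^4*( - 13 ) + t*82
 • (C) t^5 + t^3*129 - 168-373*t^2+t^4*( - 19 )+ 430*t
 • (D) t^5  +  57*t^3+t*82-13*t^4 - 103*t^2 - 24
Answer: D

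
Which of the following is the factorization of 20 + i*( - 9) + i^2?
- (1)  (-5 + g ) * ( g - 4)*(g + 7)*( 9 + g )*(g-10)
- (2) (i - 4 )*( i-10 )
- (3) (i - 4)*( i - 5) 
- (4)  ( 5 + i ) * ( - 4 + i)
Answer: 3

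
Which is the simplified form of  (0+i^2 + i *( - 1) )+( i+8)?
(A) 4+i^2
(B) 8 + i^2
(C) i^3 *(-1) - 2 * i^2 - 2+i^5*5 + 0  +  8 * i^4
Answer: B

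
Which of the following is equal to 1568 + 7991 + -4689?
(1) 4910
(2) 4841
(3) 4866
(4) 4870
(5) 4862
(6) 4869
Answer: 4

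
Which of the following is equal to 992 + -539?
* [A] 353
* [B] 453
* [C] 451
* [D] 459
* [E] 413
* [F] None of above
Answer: B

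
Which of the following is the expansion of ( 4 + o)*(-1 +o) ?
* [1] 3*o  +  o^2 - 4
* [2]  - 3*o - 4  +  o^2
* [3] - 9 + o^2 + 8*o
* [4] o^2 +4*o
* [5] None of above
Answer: 1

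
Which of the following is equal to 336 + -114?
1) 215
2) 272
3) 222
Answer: 3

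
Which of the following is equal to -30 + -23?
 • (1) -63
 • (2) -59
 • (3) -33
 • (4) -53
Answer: 4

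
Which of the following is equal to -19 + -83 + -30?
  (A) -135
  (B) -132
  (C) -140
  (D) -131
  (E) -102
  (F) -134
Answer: B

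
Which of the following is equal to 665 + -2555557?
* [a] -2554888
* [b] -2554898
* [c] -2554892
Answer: c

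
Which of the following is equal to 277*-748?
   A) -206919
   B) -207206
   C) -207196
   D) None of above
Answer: C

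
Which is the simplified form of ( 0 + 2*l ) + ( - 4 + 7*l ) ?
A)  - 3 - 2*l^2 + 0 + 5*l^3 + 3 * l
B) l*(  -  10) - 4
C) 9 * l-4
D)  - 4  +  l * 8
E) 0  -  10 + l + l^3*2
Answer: C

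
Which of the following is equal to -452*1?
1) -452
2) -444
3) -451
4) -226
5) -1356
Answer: 1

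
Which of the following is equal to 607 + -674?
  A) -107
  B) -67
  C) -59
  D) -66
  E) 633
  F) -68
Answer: B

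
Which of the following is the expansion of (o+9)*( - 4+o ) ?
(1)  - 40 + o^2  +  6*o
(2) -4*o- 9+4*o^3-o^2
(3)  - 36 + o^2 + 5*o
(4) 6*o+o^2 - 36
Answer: 3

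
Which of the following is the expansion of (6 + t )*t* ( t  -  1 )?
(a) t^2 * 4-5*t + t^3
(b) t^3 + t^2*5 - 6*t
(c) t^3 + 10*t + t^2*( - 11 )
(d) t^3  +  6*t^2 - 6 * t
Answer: b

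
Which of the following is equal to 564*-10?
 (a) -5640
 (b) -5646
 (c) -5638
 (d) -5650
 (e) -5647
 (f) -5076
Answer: a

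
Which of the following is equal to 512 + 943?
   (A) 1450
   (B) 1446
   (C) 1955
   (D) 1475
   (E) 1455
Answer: E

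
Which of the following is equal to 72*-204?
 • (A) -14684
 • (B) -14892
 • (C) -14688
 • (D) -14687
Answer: C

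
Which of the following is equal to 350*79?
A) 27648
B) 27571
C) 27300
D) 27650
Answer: D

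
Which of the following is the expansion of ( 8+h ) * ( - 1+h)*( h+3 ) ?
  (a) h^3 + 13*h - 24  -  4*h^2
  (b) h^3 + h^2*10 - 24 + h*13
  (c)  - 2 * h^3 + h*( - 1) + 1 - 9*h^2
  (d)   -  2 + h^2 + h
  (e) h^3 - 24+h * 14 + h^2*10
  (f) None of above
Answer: b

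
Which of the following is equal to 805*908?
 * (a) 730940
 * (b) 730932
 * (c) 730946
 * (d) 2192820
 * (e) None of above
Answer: a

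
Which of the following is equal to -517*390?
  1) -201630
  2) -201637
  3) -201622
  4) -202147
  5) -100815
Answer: 1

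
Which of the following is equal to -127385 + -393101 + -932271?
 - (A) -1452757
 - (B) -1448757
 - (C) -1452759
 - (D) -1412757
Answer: A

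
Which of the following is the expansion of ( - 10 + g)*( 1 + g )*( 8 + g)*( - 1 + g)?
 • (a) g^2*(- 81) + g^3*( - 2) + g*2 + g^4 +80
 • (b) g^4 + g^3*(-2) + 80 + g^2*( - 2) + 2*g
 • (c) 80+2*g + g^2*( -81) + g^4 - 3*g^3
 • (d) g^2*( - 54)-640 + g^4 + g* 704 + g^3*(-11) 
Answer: a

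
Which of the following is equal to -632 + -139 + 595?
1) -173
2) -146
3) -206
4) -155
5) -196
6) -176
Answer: 6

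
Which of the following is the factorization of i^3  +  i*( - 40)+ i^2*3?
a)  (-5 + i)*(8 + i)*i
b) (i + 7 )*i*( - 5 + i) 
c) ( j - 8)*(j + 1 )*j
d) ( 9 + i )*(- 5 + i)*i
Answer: a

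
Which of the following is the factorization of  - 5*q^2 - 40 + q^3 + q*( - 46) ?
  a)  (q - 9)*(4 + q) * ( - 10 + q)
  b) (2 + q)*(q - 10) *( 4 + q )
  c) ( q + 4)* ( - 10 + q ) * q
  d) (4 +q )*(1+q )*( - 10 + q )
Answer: d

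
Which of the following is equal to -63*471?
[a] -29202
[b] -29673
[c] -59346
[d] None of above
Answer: b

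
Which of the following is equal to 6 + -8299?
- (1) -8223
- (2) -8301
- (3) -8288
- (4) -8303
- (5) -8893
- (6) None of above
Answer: 6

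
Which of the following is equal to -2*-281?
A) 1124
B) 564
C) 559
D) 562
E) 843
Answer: D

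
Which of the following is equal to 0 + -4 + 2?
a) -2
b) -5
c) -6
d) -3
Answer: a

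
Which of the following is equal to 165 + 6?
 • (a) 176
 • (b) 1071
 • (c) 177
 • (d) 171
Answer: d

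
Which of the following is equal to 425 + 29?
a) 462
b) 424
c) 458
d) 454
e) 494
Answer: d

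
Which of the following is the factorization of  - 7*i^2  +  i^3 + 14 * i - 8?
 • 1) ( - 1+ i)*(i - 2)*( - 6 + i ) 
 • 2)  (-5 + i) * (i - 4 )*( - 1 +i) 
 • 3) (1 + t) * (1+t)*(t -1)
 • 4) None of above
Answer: 4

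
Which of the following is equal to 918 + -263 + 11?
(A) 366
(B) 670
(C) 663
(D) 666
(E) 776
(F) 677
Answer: D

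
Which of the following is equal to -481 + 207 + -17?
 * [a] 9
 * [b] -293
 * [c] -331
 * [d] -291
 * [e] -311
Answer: d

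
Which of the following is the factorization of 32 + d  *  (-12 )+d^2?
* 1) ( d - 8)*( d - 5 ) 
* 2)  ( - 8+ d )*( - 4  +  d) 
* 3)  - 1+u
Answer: 2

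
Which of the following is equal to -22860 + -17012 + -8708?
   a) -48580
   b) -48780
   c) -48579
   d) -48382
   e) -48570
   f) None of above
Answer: a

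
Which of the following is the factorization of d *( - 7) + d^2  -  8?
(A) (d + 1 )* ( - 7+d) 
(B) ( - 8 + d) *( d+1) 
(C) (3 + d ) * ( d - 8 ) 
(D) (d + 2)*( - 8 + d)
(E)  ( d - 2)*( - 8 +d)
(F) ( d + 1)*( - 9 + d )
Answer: B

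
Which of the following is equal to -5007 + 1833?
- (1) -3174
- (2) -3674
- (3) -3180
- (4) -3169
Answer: 1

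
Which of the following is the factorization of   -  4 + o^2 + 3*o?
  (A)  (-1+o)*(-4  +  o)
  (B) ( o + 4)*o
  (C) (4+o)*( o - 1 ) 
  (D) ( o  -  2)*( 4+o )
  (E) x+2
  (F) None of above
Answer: C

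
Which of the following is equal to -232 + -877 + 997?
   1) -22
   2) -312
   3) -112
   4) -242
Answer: 3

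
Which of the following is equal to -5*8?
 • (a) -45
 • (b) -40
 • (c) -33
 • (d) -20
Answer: b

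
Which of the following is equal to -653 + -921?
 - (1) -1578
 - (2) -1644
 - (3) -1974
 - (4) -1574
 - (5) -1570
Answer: 4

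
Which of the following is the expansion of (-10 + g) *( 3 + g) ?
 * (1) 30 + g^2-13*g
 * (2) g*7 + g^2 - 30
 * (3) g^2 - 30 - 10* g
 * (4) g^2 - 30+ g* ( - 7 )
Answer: 4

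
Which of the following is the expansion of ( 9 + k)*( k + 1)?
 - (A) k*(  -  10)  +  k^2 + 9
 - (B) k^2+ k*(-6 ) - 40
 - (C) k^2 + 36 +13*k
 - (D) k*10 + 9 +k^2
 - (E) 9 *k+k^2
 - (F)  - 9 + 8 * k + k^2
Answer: D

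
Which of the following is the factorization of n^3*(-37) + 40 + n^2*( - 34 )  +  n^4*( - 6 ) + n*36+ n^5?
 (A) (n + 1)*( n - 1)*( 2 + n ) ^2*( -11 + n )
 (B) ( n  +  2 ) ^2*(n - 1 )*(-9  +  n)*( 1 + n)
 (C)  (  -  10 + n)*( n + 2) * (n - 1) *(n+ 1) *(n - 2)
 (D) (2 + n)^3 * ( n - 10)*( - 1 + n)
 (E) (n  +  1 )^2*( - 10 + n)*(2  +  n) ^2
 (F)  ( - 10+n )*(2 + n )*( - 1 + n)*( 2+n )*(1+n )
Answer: F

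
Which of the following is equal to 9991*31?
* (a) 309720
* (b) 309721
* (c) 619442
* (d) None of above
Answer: b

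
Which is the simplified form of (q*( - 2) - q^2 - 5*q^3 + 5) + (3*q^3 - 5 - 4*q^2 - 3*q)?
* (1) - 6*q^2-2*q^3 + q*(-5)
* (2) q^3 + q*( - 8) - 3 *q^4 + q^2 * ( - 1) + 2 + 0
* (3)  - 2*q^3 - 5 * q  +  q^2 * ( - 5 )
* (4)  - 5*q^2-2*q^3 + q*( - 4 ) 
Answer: 3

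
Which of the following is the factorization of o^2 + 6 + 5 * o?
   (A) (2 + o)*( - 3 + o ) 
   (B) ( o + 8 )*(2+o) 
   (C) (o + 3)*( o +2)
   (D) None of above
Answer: C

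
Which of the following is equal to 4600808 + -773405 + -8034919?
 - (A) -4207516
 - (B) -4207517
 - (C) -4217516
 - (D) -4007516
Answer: A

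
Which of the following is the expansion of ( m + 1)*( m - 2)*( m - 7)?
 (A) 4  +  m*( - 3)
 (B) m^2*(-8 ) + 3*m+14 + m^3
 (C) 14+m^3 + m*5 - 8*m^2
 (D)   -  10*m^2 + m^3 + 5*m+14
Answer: C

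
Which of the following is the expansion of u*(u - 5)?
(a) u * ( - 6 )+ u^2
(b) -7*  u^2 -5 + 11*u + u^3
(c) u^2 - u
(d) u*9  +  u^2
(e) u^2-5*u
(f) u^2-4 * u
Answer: e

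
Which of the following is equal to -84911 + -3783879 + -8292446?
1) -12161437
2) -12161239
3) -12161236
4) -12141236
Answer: 3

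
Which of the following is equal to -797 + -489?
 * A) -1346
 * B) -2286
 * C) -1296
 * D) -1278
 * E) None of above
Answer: E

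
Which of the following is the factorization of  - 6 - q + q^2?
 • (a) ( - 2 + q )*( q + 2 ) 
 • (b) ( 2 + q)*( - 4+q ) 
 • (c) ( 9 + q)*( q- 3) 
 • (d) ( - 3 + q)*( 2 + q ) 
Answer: d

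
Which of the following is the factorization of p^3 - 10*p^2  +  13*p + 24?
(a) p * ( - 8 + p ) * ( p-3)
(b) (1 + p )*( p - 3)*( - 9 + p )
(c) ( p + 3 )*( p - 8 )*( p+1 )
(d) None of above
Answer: d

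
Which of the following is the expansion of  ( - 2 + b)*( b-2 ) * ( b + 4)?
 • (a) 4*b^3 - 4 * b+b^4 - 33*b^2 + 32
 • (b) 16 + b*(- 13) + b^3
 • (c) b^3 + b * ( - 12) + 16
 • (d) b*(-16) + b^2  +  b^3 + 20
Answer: c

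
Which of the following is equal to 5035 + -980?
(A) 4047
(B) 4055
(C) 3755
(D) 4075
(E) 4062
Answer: B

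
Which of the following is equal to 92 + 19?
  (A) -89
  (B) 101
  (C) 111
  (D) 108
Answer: C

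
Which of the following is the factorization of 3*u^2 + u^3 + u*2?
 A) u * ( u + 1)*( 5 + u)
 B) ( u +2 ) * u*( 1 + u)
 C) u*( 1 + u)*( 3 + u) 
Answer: B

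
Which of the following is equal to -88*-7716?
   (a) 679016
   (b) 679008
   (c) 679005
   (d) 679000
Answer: b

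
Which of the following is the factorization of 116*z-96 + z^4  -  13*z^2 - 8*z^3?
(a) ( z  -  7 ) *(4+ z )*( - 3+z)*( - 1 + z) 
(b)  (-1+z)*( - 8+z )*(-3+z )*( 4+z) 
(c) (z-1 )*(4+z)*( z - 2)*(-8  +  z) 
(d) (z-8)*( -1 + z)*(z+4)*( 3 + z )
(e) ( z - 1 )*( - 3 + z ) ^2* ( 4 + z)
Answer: b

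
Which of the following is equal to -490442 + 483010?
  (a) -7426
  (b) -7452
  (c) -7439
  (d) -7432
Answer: d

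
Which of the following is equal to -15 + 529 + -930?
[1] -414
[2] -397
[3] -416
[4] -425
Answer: 3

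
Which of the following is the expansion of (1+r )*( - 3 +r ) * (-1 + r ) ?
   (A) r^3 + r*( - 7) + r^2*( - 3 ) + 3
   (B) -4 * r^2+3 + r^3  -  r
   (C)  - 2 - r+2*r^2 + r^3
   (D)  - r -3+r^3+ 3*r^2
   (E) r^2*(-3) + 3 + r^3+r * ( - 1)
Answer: E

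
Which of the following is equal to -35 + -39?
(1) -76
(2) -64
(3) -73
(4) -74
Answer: 4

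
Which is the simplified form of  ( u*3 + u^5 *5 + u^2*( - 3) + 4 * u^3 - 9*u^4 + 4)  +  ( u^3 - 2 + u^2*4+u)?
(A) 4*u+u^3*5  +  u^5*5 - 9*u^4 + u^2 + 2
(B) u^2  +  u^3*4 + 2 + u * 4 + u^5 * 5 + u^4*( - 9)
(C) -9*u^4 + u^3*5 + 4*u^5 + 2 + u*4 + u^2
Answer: A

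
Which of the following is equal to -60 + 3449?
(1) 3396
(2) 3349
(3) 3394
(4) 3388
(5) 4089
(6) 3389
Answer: 6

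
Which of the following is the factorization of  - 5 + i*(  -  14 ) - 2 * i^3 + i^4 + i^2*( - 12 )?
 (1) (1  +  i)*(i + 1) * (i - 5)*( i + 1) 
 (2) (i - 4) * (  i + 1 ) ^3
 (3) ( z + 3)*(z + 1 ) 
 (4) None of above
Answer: 1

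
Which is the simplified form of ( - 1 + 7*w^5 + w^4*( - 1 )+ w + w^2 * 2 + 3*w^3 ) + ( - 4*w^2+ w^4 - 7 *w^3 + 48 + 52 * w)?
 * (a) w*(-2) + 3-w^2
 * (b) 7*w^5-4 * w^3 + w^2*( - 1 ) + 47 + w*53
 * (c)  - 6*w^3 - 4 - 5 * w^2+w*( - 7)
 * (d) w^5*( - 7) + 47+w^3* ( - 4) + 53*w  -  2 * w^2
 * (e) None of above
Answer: e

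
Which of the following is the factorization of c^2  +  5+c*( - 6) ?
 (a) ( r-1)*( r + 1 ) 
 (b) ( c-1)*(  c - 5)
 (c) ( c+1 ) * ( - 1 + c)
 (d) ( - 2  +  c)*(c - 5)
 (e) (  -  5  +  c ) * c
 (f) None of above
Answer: b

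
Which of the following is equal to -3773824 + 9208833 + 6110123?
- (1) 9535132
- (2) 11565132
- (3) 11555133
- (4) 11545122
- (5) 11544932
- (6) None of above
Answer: 6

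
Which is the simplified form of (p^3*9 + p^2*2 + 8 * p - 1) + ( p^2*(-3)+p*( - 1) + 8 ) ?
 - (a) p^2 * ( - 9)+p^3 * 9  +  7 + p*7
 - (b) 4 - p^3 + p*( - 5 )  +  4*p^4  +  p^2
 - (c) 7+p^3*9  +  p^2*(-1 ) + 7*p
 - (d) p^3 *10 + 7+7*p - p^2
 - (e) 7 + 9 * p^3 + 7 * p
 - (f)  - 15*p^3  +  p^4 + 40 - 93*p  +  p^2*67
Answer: c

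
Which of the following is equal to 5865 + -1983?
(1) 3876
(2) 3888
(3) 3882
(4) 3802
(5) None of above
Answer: 3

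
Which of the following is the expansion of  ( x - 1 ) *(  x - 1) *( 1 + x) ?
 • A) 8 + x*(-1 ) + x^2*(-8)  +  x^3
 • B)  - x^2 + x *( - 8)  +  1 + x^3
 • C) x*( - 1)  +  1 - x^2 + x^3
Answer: C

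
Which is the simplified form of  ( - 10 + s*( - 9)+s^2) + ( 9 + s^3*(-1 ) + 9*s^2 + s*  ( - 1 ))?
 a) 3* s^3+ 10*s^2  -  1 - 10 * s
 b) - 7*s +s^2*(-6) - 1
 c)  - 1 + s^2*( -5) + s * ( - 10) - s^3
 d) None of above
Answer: d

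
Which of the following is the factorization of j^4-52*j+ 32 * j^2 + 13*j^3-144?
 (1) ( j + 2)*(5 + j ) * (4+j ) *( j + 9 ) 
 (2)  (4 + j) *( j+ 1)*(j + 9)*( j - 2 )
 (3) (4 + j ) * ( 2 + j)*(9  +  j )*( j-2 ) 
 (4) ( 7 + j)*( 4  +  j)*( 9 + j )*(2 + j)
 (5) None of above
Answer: 3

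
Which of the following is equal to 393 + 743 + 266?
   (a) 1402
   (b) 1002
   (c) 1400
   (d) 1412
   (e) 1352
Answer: a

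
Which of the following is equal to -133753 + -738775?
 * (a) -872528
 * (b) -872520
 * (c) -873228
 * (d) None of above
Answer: a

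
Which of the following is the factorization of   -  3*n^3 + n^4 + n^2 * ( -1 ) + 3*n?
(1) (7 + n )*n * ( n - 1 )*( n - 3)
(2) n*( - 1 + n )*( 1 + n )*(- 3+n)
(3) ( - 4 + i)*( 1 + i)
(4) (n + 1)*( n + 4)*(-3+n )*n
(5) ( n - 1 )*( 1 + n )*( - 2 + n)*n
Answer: 2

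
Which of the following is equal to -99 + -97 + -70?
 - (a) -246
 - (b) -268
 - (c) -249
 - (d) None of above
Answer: d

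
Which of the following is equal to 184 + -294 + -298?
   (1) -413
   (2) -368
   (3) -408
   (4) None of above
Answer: 3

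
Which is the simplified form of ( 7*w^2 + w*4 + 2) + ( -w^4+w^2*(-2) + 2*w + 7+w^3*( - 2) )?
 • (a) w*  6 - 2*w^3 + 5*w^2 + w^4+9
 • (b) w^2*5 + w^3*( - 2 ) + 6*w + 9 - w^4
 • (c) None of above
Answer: b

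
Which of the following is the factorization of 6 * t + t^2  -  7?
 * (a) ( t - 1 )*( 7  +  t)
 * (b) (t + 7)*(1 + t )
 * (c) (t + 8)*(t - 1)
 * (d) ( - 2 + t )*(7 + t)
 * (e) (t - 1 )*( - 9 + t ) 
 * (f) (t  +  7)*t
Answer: a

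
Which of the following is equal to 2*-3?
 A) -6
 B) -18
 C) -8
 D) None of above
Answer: A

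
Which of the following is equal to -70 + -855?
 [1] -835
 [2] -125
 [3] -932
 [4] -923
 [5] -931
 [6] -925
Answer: 6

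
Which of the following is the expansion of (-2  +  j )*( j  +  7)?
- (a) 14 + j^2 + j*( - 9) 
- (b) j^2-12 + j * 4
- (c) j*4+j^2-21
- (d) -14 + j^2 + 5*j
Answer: d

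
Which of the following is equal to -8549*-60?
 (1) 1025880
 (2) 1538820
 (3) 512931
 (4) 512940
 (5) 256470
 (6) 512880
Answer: 4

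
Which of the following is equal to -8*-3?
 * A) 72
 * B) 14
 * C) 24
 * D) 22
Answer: C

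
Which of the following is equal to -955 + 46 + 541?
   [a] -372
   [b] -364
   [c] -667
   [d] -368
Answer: d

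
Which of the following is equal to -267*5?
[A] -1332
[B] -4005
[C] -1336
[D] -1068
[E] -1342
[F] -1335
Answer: F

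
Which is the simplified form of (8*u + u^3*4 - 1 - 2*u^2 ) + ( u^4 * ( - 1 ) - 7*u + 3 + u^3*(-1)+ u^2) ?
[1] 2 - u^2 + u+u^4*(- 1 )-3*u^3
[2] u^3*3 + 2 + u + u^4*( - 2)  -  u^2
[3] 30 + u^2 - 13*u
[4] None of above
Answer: 4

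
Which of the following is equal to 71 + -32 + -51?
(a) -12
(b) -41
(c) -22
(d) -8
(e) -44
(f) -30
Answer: a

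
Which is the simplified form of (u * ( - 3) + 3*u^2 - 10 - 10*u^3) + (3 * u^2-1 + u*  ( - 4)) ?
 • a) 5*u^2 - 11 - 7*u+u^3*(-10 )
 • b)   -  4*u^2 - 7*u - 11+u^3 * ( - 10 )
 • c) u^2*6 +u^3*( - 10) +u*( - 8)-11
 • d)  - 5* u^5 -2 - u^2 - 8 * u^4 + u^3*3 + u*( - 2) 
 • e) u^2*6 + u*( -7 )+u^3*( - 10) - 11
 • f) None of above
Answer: e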